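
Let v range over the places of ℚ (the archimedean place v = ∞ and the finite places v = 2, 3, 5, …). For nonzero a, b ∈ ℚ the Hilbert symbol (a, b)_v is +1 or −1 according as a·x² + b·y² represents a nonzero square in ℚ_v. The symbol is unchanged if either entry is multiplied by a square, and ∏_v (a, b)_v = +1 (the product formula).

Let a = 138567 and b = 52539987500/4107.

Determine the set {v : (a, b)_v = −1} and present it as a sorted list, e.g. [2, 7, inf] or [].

Mod squares: a ≡ 138567, b ≡ 373065. Check v ∈ {∞, 2, 3, 5, 7, 11, 13, 17, 19, 37}.
v=13: a=13^1·(≡12), b=13^2·(≡12) mod 13; (12|13)=+1, (12|13)=+1; (−1)^{1·2·6}·(+1)^2·(+1)^1 = +1.
v=2: v_2(a)=0, v_2(b)=2; units ≡ 7, 1 (mod 8); ε·ε+αω+βω = 1·0+0·0+2·0 ≡ 0  ⇒  (a,b)_2 = +1.
v=11: a=11^1·(≡2), b=11^1·(≡2) mod 11; (2|11)=-1, (2|11)=-1; (−1)^{1·1·5}·(-1)^1·(-1)^1 = -1.
v=37: a=37^0·(≡2), b=37^-2·(≡2) mod 37; (2|37)=-1, (2|37)=-1; (−1)^{0·-2·18}·(-1)^-2·(-1)^0 = +1.
v=7: a=7^0·(≡2), b=7^1·(≡4) mod 7; (2|7)=+1, (4|7)=+1; (−1)^{0·1·3}·(+1)^1·(+1)^0 = +1.
v=19: a=19^1·(≡16), b=19^1·(≡10) mod 19; (16|19)=+1, (10|19)=-1; (−1)^{1·1·9}·(+1)^1·(-1)^1 = +1.
v=3: a=3^1·(≡1), b=3^-1·(≡2) mod 3; (1|3)=+1, (2|3)=-1; (−1)^{1·-1·1}·(+1)^-1·(-1)^1 = +1.
v=5: a=5^0·(≡2), b=5^5·(≡3) mod 5; (2|5)=-1, (3|5)=-1; (−1)^{0·5·2}·(-1)^5·(-1)^0 = -1.
v=∞: 138567 > 0 and 373065 > 0  ⇒  (a,b)_∞ = +1.
v=17: a=17^1·(≡8), b=17^1·(≡8) mod 17; (8|17)=+1, (8|17)=+1; (−1)^{1·1·8}·(+1)^1·(+1)^1 = +1.
Ram(138567, 373065) = {5, 11}; no ℚ_5-point on the conic.

[5, 11]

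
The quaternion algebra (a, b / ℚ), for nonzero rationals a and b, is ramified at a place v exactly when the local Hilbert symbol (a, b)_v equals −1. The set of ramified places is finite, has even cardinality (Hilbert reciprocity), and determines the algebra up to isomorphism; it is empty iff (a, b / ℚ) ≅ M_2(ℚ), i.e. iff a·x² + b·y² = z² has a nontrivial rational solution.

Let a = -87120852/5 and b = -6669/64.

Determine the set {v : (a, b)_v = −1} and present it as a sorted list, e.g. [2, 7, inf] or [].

Mod squares: a ≡ -1785, b ≡ -741. Check v ∈ {∞, 2, 3, 5, 7, 13, 17, 19}.
v=19: a=19^2·(≡5), b=19^1·(≡15) mod 19; (5|19)=+1, (15|19)=-1; (−1)^{2·1·9}·(+1)^1·(-1)^2 = +1.
v=7: a=7^1·(≡2), b=7^0·(≡2) mod 7; (2|7)=+1, (2|7)=+1; (−1)^{1·0·3}·(+1)^0·(+1)^1 = +1.
v=3: a=3^1·(≡2), b=3^3·(≡2) mod 3; (2|3)=-1, (2|3)=-1; (−1)^{1·3·1}·(-1)^3·(-1)^1 = -1.
v=5: a=5^-1·(≡3), b=5^0·(≡4) mod 5; (3|5)=-1, (4|5)=+1; (−1)^{-1·0·2}·(-1)^0·(+1)^-1 = +1.
v=17: a=17^1·(≡6), b=17^0·(≡14) mod 17; (6|17)=-1, (14|17)=-1; (−1)^{1·0·8}·(-1)^0·(-1)^1 = -1.
v=13: a=13^2·(≡4), b=13^1·(≡6) mod 13; (4|13)=+1, (6|13)=-1; (−1)^{2·1·6}·(+1)^1·(-1)^2 = +1.
v=2: v_2(a)=2, v_2(b)=-6; units ≡ 7, 3 (mod 8); ε·ε+αω+βω = 1·1+2·1+-6·0 ≡ 1  ⇒  (a,b)_2 = -1.
v=∞: -1785 < 0 and -741 < 0  ⇒  (a,b)_∞ = -1.
|Ram(-1785, -741)| = 4, even; anisotropic at {2, 3, 17, ∞}.

[2, 3, 17, inf]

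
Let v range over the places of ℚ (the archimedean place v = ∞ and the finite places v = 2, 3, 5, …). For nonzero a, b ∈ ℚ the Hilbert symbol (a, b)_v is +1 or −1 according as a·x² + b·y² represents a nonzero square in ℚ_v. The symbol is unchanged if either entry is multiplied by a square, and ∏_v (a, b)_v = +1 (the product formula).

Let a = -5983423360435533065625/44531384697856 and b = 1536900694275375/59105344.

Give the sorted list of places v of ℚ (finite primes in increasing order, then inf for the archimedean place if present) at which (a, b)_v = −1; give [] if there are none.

[2, 3, 5, 13]

(a, b) ≡ (-2145, 15) mod (ℚ^×)²; places V = {2, 3, 5, 7, 11, 13, 31, ∞}.
(a,b)_3: α=7, u≡2; β=5, v≡2 (mod 3); (2|3)=-1, (2|3)=-1; sign (−1)^1·-1^5·-1^7 = -1.
(a,b)_5: α=5, u≡4; β=3, v≡2 (mod 5); (4|5)=+1, (2|5)=-1; sign (−1)^0·+1^3·-1^5 = -1.
(a,b)_7: α=-2, u≡1; β=0, v≡4 (mod 7); (1|7)=+1, (4|7)=+1; sign (−1)^0·+1^0·+1^-2 = +1.
(a,b)_∞: sgn(-2145)=−, sgn(15)=+, so +1.
(a,b)_2: α=-10, β=-6; u≡7, v≡7 (mod 8); ε(u)ε(v)=1·1, αω(v)=-10·0, βω(u)=-6·0; sum ≡ 1  ⇒  -1.
(a,b)_31: α=-6, u≡7; β=-4, v≡24 (mod 31); (7|31)=+1, (24|31)=-1; sign (−1)^0·+1^-4·-1^-6 = +1.
(a,b)_13: α=5, u≡9; β=4, v≡7 (mod 13); (9|13)=+1, (7|13)=-1; sign (−1)^0·+1^4·-1^5 = -1.
(a,b)_11: α=9, u≡9; β=6, v≡9 (mod 11); (9|11)=+1, (9|11)=+1; sign (−1)^0·+1^6·+1^9 = +1.
(-2145, 15 / ℚ) ramifies at {2, 3, 5, 13}: a division algebra.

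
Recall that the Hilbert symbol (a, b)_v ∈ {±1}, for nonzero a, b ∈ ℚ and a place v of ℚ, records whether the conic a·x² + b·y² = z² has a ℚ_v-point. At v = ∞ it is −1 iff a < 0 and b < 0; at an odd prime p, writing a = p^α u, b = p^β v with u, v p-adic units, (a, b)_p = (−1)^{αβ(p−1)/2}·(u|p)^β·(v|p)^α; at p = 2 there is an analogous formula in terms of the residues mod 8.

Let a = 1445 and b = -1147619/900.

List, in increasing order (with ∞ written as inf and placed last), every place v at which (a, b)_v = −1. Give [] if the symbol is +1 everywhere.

[]

Mod squares: a ≡ 5, b ≡ -11. Check v ∈ {∞, 2, 3, 5, 11, 17, 19}.
v=2: v_2(a)=0, v_2(b)=-2; units ≡ 5, 5 (mod 8); ε·ε+αω+βω = 0·0+0·1+-2·1 ≡ 0  ⇒  (a,b)_2 = +1.
v=17: a=17^2·(≡5), b=17^2·(≡10) mod 17; (5|17)=-1, (10|17)=-1; (−1)^{2·2·8}·(-1)^2·(-1)^2 = +1.
v=19: a=19^0·(≡1), b=19^2·(≡10) mod 19; (1|19)=+1, (10|19)=-1; (−1)^{0·2·9}·(+1)^2·(-1)^0 = +1.
v=11: a=11^0·(≡4), b=11^1·(≡8) mod 11; (4|11)=+1, (8|11)=-1; (−1)^{0·1·5}·(+1)^1·(-1)^0 = +1.
v=3: a=3^0·(≡2), b=3^-2·(≡1) mod 3; (2|3)=-1, (1|3)=+1; (−1)^{0·-2·1}·(-1)^-2·(+1)^0 = +1.
v=5: a=5^1·(≡4), b=5^-2·(≡1) mod 5; (4|5)=+1, (1|5)=+1; (−1)^{1·-2·2}·(+1)^-2·(+1)^1 = +1.
v=∞: 5 > 0 and -11 < 0  ⇒  (a,b)_∞ = +1.
Every local symbol is +1, so the conic 5·x² + -11·y² = z² has ℚ_v-points for all v and hence a ℚ-point; (a, b / ℚ) ≅ M_2(ℚ).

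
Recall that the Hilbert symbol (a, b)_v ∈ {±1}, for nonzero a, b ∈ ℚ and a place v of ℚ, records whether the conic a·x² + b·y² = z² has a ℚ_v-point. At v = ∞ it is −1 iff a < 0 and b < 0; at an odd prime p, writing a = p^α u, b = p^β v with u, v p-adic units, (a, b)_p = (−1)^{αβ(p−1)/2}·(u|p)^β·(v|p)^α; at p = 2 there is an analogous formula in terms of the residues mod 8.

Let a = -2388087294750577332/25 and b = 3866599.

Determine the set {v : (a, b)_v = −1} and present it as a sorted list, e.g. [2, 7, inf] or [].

[2, 11, 17, 31]

(a, b) ≡ (-493, 3866599) mod (ℚ^×)²; places V = {2, 3, 5, 11, 17, 23, 29, 31, ∞}.
(a,b)_2: α=2, β=0; u≡3, v≡7 (mod 8); ε(u)ε(v)=1·1, αω(v)=2·0, βω(u)=0·1; sum ≡ 1  ⇒  -1.
(a,b)_23: α=2, u≡8; β=1, v≡6 (mod 23); (8|23)=+1, (6|23)=+1; sign (−1)^0·+1^1·+1^2 = +1.
(a,b)_17: α=3, u≡10; β=1, v≡4 (mod 17); (10|17)=-1, (4|17)=+1; sign (−1)^0·-1^1·+1^3 = -1.
(a,b)_29: α=3, u≡12; β=1, v≡18 (mod 29); (12|29)=-1, (18|29)=-1; sign (−1)^0·-1^1·-1^3 = +1.
(a,b)_11: α=2, u≡2; β=1, v≡4 (mod 11); (2|11)=-1, (4|11)=+1; sign (−1)^0·-1^1·+1^2 = -1.
(a,b)_5: α=-2, u≡3; β=0, v≡4 (mod 5); (3|5)=-1, (4|5)=+1; sign (−1)^0·-1^0·+1^-2 = +1.
(a,b)_31: α=2, u≡6; β=1, v≡16 (mod 31); (6|31)=-1, (16|31)=+1; sign (−1)^0·-1^1·+1^2 = -1.
(a,b)_∞: sgn(-493)=−, sgn(3866599)=+, so +1.
(a,b)_3: α=4, u≡2; β=0, v≡1 (mod 3); (2|3)=-1, (1|3)=+1; sign (−1)^0·-1^0·+1^4 = +1.
Ram(-493, 3866599) = {2, 11, 17, 31}; no ℚ_2-point on the conic.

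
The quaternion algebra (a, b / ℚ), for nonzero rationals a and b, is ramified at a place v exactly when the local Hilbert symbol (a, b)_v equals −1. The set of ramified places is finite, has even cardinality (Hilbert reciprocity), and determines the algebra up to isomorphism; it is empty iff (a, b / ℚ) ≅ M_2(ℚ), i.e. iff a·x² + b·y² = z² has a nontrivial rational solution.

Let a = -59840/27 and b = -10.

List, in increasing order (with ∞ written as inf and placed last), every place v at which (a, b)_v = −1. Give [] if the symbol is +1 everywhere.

Mod squares: a ≡ -2805, b ≡ -10. Check v ∈ {∞, 2, 3, 5, 11, 17}.
v=17: a=17^1·(≡5), b=17^0·(≡7) mod 17; (5|17)=-1, (7|17)=-1; (−1)^{1·0·8}·(-1)^0·(-1)^1 = -1.
v=∞: -2805 < 0 and -10 < 0  ⇒  (a,b)_∞ = -1.
v=5: a=5^1·(≡1), b=5^1·(≡3) mod 5; (1|5)=+1, (3|5)=-1; (−1)^{1·1·2}·(+1)^1·(-1)^1 = -1.
v=11: a=11^1·(≡1), b=11^0·(≡1) mod 11; (1|11)=+1, (1|11)=+1; (−1)^{1·0·5}·(+1)^0·(+1)^1 = +1.
v=3: a=3^-3·(≡1), b=3^0·(≡2) mod 3; (1|3)=+1, (2|3)=-1; (−1)^{-3·0·1}·(+1)^0·(-1)^-3 = -1.
v=2: v_2(a)=6, v_2(b)=1; units ≡ 3, 3 (mod 8); ε·ε+αω+βω = 1·1+6·1+1·1 ≡ 0  ⇒  (a,b)_2 = +1.
Ram(-2805, -10) = {3, 5, 17, ∞}; no ℚ_3-point on the conic.

[3, 5, 17, inf]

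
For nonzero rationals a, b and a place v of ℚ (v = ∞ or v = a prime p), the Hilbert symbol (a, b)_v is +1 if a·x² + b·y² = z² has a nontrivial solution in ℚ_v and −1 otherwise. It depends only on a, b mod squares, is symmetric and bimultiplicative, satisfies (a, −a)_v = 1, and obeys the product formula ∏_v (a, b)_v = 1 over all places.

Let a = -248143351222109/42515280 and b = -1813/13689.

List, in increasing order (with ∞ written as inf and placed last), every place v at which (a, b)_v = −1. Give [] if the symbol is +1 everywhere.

[2, 5, 7, 29, 37, inf]

Mod squares: a ≡ -713545, b ≡ -37. Check v ∈ {∞, 2, 3, 5, 7, 13, 19, 23, 29, 37}.
v=13: a=13^0·(≡4), b=13^-2·(≡11) mod 13; (4|13)=+1, (11|13)=-1; (−1)^{0·-2·6}·(+1)^-2·(-1)^0 = +1.
v=37: a=37^3·(≡14), b=37^1·(≡12) mod 37; (14|37)=-1, (12|37)=+1; (−1)^{3·1·18}·(-1)^1·(+1)^3 = -1.
v=∞: -713545 < 0 and -37 < 0  ⇒  (a,b)_∞ = -1.
v=3: a=3^-12·(≡2), b=3^-4·(≡2) mod 3; (2|3)=-1, (2|3)=-1; (−1)^{-12·-4·1}·(-1)^-4·(-1)^-12 = +1.
v=23: a=23^2·(≡5), b=23^0·(≡1) mod 23; (5|23)=-1, (1|23)=+1; (−1)^{2·0·11}·(-1)^0·(+1)^2 = +1.
v=29: a=29^1·(≡13), b=29^0·(≡14) mod 29; (13|29)=+1, (14|29)=-1; (−1)^{1·0·14}·(+1)^0·(-1)^1 = -1.
v=2: v_2(a)=-4, v_2(b)=0; units ≡ 7, 3 (mod 8); ε·ε+αω+βω = 1·1+-4·1+0·0 ≡ 1  ⇒  (a,b)_2 = -1.
v=19: a=19^1·(≡2), b=19^0·(≡16) mod 19; (2|19)=-1, (16|19)=+1; (−1)^{1·0·9}·(-1)^0·(+1)^1 = +1.
v=7: a=7^5·(≡5), b=7^2·(≡3) mod 7; (5|7)=-1, (3|7)=-1; (−1)^{5·2·3}·(-1)^2·(-1)^5 = -1.
v=5: a=5^-1·(≡1), b=5^0·(≡3) mod 5; (1|5)=+1, (3|5)=-1; (−1)^{-1·0·2}·(+1)^0·(-1)^-1 = -1.
Ram(-713545, -37) = {2, 5, 7, 29, 37, ∞}; no ℚ_2-point on the conic.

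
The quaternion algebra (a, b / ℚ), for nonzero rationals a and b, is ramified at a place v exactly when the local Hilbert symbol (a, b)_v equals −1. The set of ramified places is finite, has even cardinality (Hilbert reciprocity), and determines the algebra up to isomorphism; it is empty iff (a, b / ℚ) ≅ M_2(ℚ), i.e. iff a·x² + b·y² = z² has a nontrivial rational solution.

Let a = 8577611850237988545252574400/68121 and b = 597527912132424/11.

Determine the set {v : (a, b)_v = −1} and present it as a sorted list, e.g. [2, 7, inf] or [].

[7, 43]

Mod squares: a ≡ 731, b ≡ 86086. Check v ∈ {∞, 2, 3, 5, 7, 11, 13, 17, 29, 43, 47}.
v=2: v_2(a)=6, v_2(b)=3; units ≡ 3, 3 (mod 8); ε·ε+αω+βω = 1·1+6·1+3·1 ≡ 0  ⇒  (a,b)_2 = +1.
v=7: a=7^6·(≡3), b=7^3·(≡3) mod 7; (3|7)=-1, (3|7)=-1; (−1)^{6·3·3}·(-1)^3·(-1)^6 = -1.
v=47: a=47^2·(≡35), b=47^0·(≡46) mod 47; (35|47)=-1, (46|47)=-1; (−1)^{2·0·23}·(-1)^0·(-1)^2 = +1.
v=43: a=43^5·(≡36), b=43^3·(≡35) mod 43; (36|43)=+1, (35|43)=+1; (−1)^{5·3·21}·(+1)^3·(+1)^5 = -1.
v=29: a=29^-2·(≡25), b=29^0·(≡8) mod 29; (25|29)=+1, (8|29)=-1; (−1)^{-2·0·14}·(+1)^0·(-1)^-2 = +1.
v=5: a=5^2·(≡1), b=5^0·(≡4) mod 5; (1|5)=+1, (4|5)=+1; (−1)^{2·0·2}·(+1)^0·(+1)^2 = +1.
v=∞: 731 > 0 and 86086 > 0  ⇒  (a,b)_∞ = +1.
v=3: a=3^-4·(≡2), b=3^6·(≡1) mod 3; (2|3)=-1, (1|3)=+1; (−1)^{-4·6·1}·(-1)^6·(+1)^-4 = +1.
v=13: a=13^4·(≡3), b=13^1·(≡8) mod 13; (3|13)=+1, (8|13)=-1; (−1)^{4·1·6}·(+1)^1·(-1)^4 = +1.
v=11: a=11^0·(≡4), b=11^-1·(≡9) mod 11; (4|11)=+1, (9|11)=+1; (−1)^{0·-1·5}·(+1)^-1·(+1)^0 = +1.
v=17: a=17^3·(≡13), b=17^2·(≡13) mod 17; (13|17)=+1, (13|17)=+1; (−1)^{3·2·8}·(+1)^2·(+1)^3 = +1.
(731, 86086 / ℚ) ramifies at {7, 43}: a division algebra.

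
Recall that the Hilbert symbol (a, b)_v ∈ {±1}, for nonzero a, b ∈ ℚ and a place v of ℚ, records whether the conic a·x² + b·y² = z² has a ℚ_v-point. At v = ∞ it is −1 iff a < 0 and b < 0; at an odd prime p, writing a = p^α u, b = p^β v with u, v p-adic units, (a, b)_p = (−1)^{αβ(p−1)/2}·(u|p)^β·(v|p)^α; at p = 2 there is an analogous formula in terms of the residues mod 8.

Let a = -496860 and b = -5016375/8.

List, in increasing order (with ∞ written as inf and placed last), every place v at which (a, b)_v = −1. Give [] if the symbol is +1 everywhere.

Mod squares: a ≡ -15, b ≡ -910. Check v ∈ {∞, 2, 3, 5, 7, 13}.
v=13: a=13^2·(≡11), b=13^1·(≡7) mod 13; (11|13)=-1, (7|13)=-1; (−1)^{2·1·6}·(-1)^1·(-1)^2 = -1.
v=3: a=3^1·(≡1), b=3^2·(≡2) mod 3; (1|3)=+1, (2|3)=-1; (−1)^{1·2·1}·(+1)^2·(-1)^1 = -1.
v=∞: -15 < 0 and -910 < 0  ⇒  (a,b)_∞ = -1.
v=2: v_2(a)=2, v_2(b)=-3; units ≡ 1, 1 (mod 8); ε·ε+αω+βω = 0·0+2·0+-3·0 ≡ 0  ⇒  (a,b)_2 = +1.
v=5: a=5^1·(≡3), b=5^3·(≡3) mod 5; (3|5)=-1, (3|5)=-1; (−1)^{1·3·2}·(-1)^3·(-1)^1 = +1.
v=7: a=7^2·(≡3), b=7^3·(≡5) mod 7; (3|7)=-1, (5|7)=-1; (−1)^{2·3·3}·(-1)^3·(-1)^2 = -1.
|Ram(-15, -910)| = 4, even; anisotropic at {3, 7, 13, ∞}.

[3, 7, 13, inf]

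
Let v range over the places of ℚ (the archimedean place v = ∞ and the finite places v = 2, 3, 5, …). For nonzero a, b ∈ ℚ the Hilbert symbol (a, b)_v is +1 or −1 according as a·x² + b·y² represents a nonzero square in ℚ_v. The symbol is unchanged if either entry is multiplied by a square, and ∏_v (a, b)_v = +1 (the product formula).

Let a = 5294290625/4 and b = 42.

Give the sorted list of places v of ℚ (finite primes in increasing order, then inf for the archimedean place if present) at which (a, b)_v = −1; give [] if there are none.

(a, b) ≡ (65, 42) mod (ℚ^×)²; places V = {2, 3, 5, 7, 13, 19, ∞}.
(a,b)_5: α=5, u≡2; β=0, v≡2 (mod 5); (2|5)=-1, (2|5)=-1; sign (−1)^0·-1^0·-1^5 = -1.
(a,b)_7: α=0, u≡2; β=1, v≡6 (mod 7); (2|7)=+1, (6|7)=-1; sign (−1)^0·+1^1·-1^0 = +1.
(a,b)_∞: sgn(65)=+, sgn(42)=+, so +1.
(a,b)_19: α=4, u≡15; β=0, v≡4 (mod 19); (15|19)=-1, (4|19)=+1; sign (−1)^0·-1^0·+1^4 = +1.
(a,b)_13: α=1, u≡8; β=0, v≡3 (mod 13); (8|13)=-1, (3|13)=+1; sign (−1)^0·-1^0·+1^1 = +1.
(a,b)_2: α=-2, β=1; u≡1, v≡5 (mod 8); ε(u)ε(v)=0·0, αω(v)=-2·1, βω(u)=1·0; sum ≡ 0  ⇒  +1.
(a,b)_3: α=0, u≡2; β=1, v≡2 (mod 3); (2|3)=-1, (2|3)=-1; sign (−1)^0·-1^1·-1^0 = -1.
|Ram(65, 42)| = 2, even; anisotropic at {3, 5}.

[3, 5]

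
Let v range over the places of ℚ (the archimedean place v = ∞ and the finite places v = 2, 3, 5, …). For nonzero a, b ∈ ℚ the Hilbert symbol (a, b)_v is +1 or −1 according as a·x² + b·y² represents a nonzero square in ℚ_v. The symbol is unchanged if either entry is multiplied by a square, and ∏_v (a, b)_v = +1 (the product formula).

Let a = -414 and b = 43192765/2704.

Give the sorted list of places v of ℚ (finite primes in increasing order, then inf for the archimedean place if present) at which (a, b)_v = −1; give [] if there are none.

[2, 23]

(a, b) ≡ (-46, 7285) mod (ℚ^×)²; places V = {2, 3, 5, 7, 11, 13, 23, 31, 47, ∞}.
(a,b)_47: α=0, u≡9; β=1, v≡34 (mod 47); (9|47)=+1, (34|47)=+1; sign (−1)^0·+1^1·+1^0 = +1.
(a,b)_13: α=0, u≡2; β=-2, v≡6 (mod 13); (2|13)=-1, (6|13)=-1; sign (−1)^0·-1^-2·-1^0 = +1.
(a,b)_7: α=0, u≡6; β=2, v≡5 (mod 7); (6|7)=-1, (5|7)=-1; sign (−1)^0·-1^2·-1^0 = +1.
(a,b)_31: α=0, u≡20; β=1, v≡25 (mod 31); (20|31)=+1, (25|31)=+1; sign (−1)^0·+1^1·+1^0 = +1.
(a,b)_3: α=2, u≡2; β=0, v≡1 (mod 3); (2|3)=-1, (1|3)=+1; sign (−1)^0·-1^0·+1^2 = +1.
(a,b)_2: α=1, β=-4; u≡1, v≡5 (mod 8); ε(u)ε(v)=0·0, αω(v)=1·1, βω(u)=-4·0; sum ≡ 1  ⇒  -1.
(a,b)_23: α=1, u≡5; β=0, v≡20 (mod 23); (5|23)=-1, (20|23)=-1; sign (−1)^0·-1^0·-1^1 = -1.
(a,b)_∞: sgn(-46)=−, sgn(7285)=+, so +1.
(a,b)_11: α=0, u≡4; β=2, v≡9 (mod 11); (4|11)=+1, (9|11)=+1; sign (−1)^0·+1^2·+1^0 = +1.
(a,b)_5: α=0, u≡1; β=1, v≡2 (mod 5); (1|5)=+1, (2|5)=-1; sign (−1)^0·+1^1·-1^0 = +1.
|Ram(-46, 7285)| = 2, even; anisotropic at {2, 23}.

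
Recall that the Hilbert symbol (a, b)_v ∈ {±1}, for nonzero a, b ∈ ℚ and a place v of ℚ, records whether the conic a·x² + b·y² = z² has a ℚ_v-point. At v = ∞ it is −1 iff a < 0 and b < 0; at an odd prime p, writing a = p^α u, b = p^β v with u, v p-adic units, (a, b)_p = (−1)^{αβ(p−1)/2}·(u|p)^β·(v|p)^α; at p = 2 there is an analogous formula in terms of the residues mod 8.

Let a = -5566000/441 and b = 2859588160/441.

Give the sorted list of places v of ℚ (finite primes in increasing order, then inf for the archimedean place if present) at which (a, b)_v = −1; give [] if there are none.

[19, 23]

(a, b) ≡ (-115, 2185) mod (ℚ^×)²; places V = {2, 3, 5, 7, 11, 13, 19, 23, ∞}.
(a,b)_∞: sgn(-115)=−, sgn(2185)=+, so +1.
(a,b)_23: α=1, u≡13; β=1, v≡4 (mod 23); (13|23)=+1, (4|23)=+1; sign (−1)^1·+1^1·+1^1 = -1.
(a,b)_7: α=-2, u≡4; β=-2, v≡1 (mod 7); (4|7)=+1, (1|7)=+1; sign (−1)^0·+1^-2·+1^-2 = +1.
(a,b)_3: α=-2, u≡2; β=-2, v≡1 (mod 3); (2|3)=-1, (1|3)=+1; sign (−1)^0·-1^-2·+1^-2 = +1.
(a,b)_5: α=3, u≡2; β=1, v≡2 (mod 5); (2|5)=-1, (2|5)=-1; sign (−1)^0·-1^1·-1^3 = +1.
(a,b)_11: α=2, u≡2; β=2, v≡10 (mod 11); (2|11)=-1, (10|11)=-1; sign (−1)^0·-1^2·-1^2 = +1.
(a,b)_2: α=4, β=6; u≡5, v≡1 (mod 8); ε(u)ε(v)=0·0, αω(v)=4·0, βω(u)=6·1; sum ≡ 0  ⇒  +1.
(a,b)_19: α=0, u≡3; β=1, v≡4 (mod 19); (3|19)=-1, (4|19)=+1; sign (−1)^0·-1^1·+1^0 = -1.
(a,b)_13: α=0, u≡11; β=2, v≡4 (mod 13); (11|13)=-1, (4|13)=+1; sign (−1)^0·-1^2·+1^0 = +1.
(-115, 2185 / ℚ) ramifies at {19, 23}: a division algebra.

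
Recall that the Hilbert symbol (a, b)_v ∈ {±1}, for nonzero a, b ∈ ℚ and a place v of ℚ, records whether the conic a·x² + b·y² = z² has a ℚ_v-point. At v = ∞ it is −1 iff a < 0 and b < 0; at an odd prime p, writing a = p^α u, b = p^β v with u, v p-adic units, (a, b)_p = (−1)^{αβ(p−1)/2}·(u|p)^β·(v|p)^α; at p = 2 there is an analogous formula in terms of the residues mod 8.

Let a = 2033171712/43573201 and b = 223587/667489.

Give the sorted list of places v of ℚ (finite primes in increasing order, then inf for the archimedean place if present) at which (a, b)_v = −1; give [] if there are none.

[3, 17]

(a, b) ≡ (7293, 3) mod (ℚ^×)²; places V = {2, 3, 7, 11, 13, 17, 19, 23, 41, 43, ∞}.
(a,b)_23: α=-2, u≡8; β=0, v≡16 (mod 23); (8|23)=+1, (16|23)=+1; sign (−1)^0·+1^0·+1^-2 = +1.
(a,b)_3: α=3, u≡1; β=3, v≡1 (mod 3); (1|3)=+1, (1|3)=+1; sign (−1)^1·+1^3·+1^3 = -1.
(a,b)_13: α=1, u≡7; β=2, v≡9 (mod 13); (7|13)=-1, (9|13)=+1; sign (−1)^0·-1^2·+1^1 = +1.
(a,b)_41: α=-2, u≡18; β=0, v≡38 (mod 41); (18|41)=+1, (38|41)=-1; sign (−1)^0·+1^0·-1^-2 = +1.
(a,b)_43: α=0, u≡12; β=-2, v≡22 (mod 43); (12|43)=-1, (22|43)=-1; sign (−1)^0·-1^-2·-1^0 = +1.
(a,b)_7: α=-2, u≡3; β=2, v≡5 (mod 7); (3|7)=-1, (5|7)=-1; sign (−1)^0·-1^2·-1^-2 = +1.
(a,b)_11: α=3, u≡4; β=0, v≡5 (mod 11); (4|11)=+1, (5|11)=+1; sign (−1)^0·+1^0·+1^3 = +1.
(a,b)_∞: sgn(7293)=+, sgn(3)=+, so +1.
(a,b)_2: α=8, β=0; u≡5, v≡3 (mod 8); ε(u)ε(v)=0·1, αω(v)=8·1, βω(u)=0·1; sum ≡ 0  ⇒  +1.
(a,b)_17: α=1, u≡9; β=0, v≡3 (mod 17); (9|17)=+1, (3|17)=-1; sign (−1)^0·+1^0·-1^1 = -1.
(a,b)_19: α=0, u≡4; β=-2, v≡15 (mod 19); (4|19)=+1, (15|19)=-1; sign (−1)^0·+1^-2·-1^0 = +1.
(7293, 3 / ℚ) ramifies at {3, 17}: a division algebra.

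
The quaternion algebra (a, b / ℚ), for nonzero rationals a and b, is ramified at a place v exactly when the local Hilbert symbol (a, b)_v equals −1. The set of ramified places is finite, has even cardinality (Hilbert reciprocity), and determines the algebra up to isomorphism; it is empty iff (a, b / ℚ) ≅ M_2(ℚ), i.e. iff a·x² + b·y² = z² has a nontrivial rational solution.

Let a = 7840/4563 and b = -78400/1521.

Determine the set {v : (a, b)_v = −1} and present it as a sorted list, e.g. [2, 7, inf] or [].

[2, 3]

(a, b) ≡ (30, -1) mod (ℚ^×)²; places V = {2, 3, 5, 7, 13, ∞}.
(a,b)_5: α=1, u≡1; β=2, v≡4 (mod 5); (1|5)=+1, (4|5)=+1; sign (−1)^0·+1^2·+1^1 = +1.
(a,b)_7: α=2, u≡1; β=2, v≡5 (mod 7); (1|7)=+1, (5|7)=-1; sign (−1)^0·+1^2·-1^2 = +1.
(a,b)_∞: sgn(30)=+, sgn(-1)=−, so +1.
(a,b)_3: α=-3, u≡1; β=-2, v≡2 (mod 3); (1|3)=+1, (2|3)=-1; sign (−1)^0·+1^-2·-1^-3 = -1.
(a,b)_13: α=-2, u≡1; β=-2, v≡9 (mod 13); (1|13)=+1, (9|13)=+1; sign (−1)^0·+1^-2·+1^-2 = +1.
(a,b)_2: α=5, β=6; u≡7, v≡7 (mod 8); ε(u)ε(v)=1·1, αω(v)=5·0, βω(u)=6·0; sum ≡ 1  ⇒  -1.
Ram(30, -1) = {2, 3}; no ℚ_2-point on the conic.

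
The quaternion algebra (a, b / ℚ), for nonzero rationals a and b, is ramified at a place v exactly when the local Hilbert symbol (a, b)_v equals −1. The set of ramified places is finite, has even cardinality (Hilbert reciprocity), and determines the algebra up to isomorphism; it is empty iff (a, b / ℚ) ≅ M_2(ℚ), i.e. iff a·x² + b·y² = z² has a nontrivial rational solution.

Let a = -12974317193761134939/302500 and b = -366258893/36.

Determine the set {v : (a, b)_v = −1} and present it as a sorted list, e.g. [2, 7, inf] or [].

[13, 19, 29, 31, 37, inf]

Mod squares: a ≡ -19, b ≡ -3026933. Check v ∈ {∞, 2, 3, 5, 7, 11, 13, 19, 29, 31, 37}.
v=19: a=19^1·(≡10), b=19^0·(≡8) mod 19; (10|19)=-1, (8|19)=-1; (−1)^{1·0·9}·(-1)^0·(-1)^1 = -1.
v=13: a=13^4·(≡8), b=13^1·(≡6) mod 13; (8|13)=-1, (6|13)=-1; (−1)^{4·1·6}·(-1)^1·(-1)^4 = -1.
v=11: a=11^-2·(≡3), b=11^2·(≡1) mod 11; (3|11)=+1, (1|11)=+1; (−1)^{-2·2·5}·(+1)^2·(+1)^-2 = +1.
v=2: v_2(a)=-2, v_2(b)=-2; units ≡ 5, 3 (mod 8); ε·ε+αω+βω = 0·1+-2·1+-2·1 ≡ 0  ⇒  (a,b)_2 = +1.
v=5: a=5^-4·(≡4), b=5^0·(≡2) mod 5; (4|5)=+1, (2|5)=-1; (−1)^{-4·0·2}·(+1)^0·(-1)^-4 = +1.
v=3: a=3^2·(≡2), b=3^-2·(≡1) mod 3; (2|3)=-1, (1|3)=+1; (−1)^{2·-2·1}·(-1)^-2·(+1)^2 = +1.
v=37: a=37^2·(≡8), b=37^1·(≡20) mod 37; (8|37)=-1, (20|37)=-1; (−1)^{2·1·18}·(-1)^1·(-1)^2 = -1.
v=29: a=29^2·(≡17), b=29^1·(≡4) mod 29; (17|29)=-1, (4|29)=+1; (−1)^{2·1·14}·(-1)^1·(+1)^2 = -1.
v=31: a=31^2·(≡13), b=31^1·(≡2) mod 31; (13|31)=-1, (2|31)=+1; (−1)^{2·1·15}·(-1)^1·(+1)^2 = -1.
v=∞: -19 < 0 and -3026933 < 0  ⇒  (a,b)_∞ = -1.
v=7: a=7^4·(≡2), b=7^1·(≡5) mod 7; (2|7)=+1, (5|7)=-1; (−1)^{4·1·3}·(+1)^1·(-1)^4 = +1.
(-19, -3026933 / ℚ) ramifies at {13, 19, 29, 31, 37, ∞}: a division algebra.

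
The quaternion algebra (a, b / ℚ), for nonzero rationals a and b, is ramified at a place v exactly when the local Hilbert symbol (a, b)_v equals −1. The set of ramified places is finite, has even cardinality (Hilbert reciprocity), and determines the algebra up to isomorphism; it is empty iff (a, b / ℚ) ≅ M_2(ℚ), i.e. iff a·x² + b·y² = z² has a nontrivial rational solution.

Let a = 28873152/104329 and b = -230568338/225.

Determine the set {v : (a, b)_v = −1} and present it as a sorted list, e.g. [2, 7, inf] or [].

Mod squares: a ≡ 1023, b ≡ -82082. Check v ∈ {∞, 2, 3, 5, 7, 11, 13, 17, 19, 31, 41, 53}.
v=7: a=7^2·(≡2), b=7^1·(≡5) mod 7; (2|7)=+1, (5|7)=-1; (−1)^{2·1·3}·(+1)^1·(-1)^2 = +1.
v=∞: 1023 > 0 and -82082 < 0  ⇒  (a,b)_∞ = +1.
v=17: a=17^-2·(≡3), b=17^0·(≡11) mod 17; (3|17)=-1, (11|17)=-1; (−1)^{-2·0·8}·(-1)^0·(-1)^-2 = +1.
v=41: a=41^0·(≡2), b=41^1·(≡34) mod 41; (2|41)=+1, (34|41)=-1; (−1)^{0·1·20}·(+1)^1·(-1)^0 = +1.
v=19: a=19^-2·(≡17), b=19^0·(≡17) mod 19; (17|19)=+1, (17|19)=+1; (−1)^{-2·0·9}·(+1)^0·(+1)^-2 = +1.
v=53: a=53^0·(≡37), b=53^2·(≡46) mod 53; (37|53)=+1, (46|53)=+1; (−1)^{0·2·26}·(+1)^2·(+1)^0 = +1.
v=31: a=31^1·(≡2), b=31^0·(≡22) mod 31; (2|31)=+1, (22|31)=-1; (−1)^{1·0·15}·(+1)^0·(-1)^1 = -1.
v=2: v_2(a)=6, v_2(b)=1; units ≡ 7, 7 (mod 8); ε·ε+αω+βω = 1·1+6·0+1·0 ≡ 1  ⇒  (a,b)_2 = -1.
v=3: a=3^3·(≡2), b=3^-2·(≡1) mod 3; (2|3)=-1, (1|3)=+1; (−1)^{3·-2·1}·(-1)^-2·(+1)^3 = +1.
v=5: a=5^0·(≡3), b=5^-2·(≡3) mod 5; (3|5)=-1, (3|5)=-1; (−1)^{0·-2·2}·(-1)^-2·(-1)^0 = +1.
v=13: a=13^0·(≡12), b=13^1·(≡1) mod 13; (12|13)=+1, (1|13)=+1; (−1)^{0·1·6}·(+1)^1·(+1)^0 = +1.
v=11: a=11^1·(≡9), b=11^1·(≡10) mod 11; (9|11)=+1, (10|11)=-1; (−1)^{1·1·5}·(+1)^1·(-1)^1 = +1.
(1023, -82082 / ℚ) ramifies at {2, 31}: a division algebra.

[2, 31]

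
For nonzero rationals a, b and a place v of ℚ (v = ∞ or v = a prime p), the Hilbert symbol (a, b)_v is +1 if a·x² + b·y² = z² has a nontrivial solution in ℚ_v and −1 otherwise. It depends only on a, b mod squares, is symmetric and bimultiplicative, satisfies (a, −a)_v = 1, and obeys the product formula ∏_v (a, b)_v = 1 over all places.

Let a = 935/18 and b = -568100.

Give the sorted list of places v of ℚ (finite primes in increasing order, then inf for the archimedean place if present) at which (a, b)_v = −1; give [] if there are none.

[2, 11, 13, 17, 19, 23]

Mod squares: a ≡ 1870, b ≡ -5681. Check v ∈ {∞, 2, 3, 5, 11, 13, 17, 19, 23}.
v=∞: 1870 > 0 and -5681 < 0  ⇒  (a,b)_∞ = +1.
v=19: a=19^0·(≡15), b=19^1·(≡6) mod 19; (15|19)=-1, (6|19)=+1; (−1)^{0·1·9}·(-1)^1·(+1)^0 = -1.
v=17: a=17^1·(≡4), b=17^0·(≡6) mod 17; (4|17)=+1, (6|17)=-1; (−1)^{1·0·8}·(+1)^0·(-1)^1 = -1.
v=11: a=11^1·(≡9), b=11^0·(≡6) mod 11; (9|11)=+1, (6|11)=-1; (−1)^{1·0·5}·(+1)^0·(-1)^1 = -1.
v=5: a=5^1·(≡4), b=5^2·(≡1) mod 5; (4|5)=+1, (1|5)=+1; (−1)^{1·2·2}·(+1)^2·(+1)^1 = +1.
v=23: a=23^0·(≡20), b=23^1·(≡2) mod 23; (20|23)=-1, (2|23)=+1; (−1)^{0·1·11}·(-1)^1·(+1)^0 = -1.
v=13: a=13^0·(≡5), b=13^1·(≡6) mod 13; (5|13)=-1, (6|13)=-1; (−1)^{0·1·6}·(-1)^1·(-1)^0 = -1.
v=2: v_2(a)=-1, v_2(b)=2; units ≡ 7, 7 (mod 8); ε·ε+αω+βω = 1·1+-1·0+2·0 ≡ 1  ⇒  (a,b)_2 = -1.
v=3: a=3^-2·(≡1), b=3^0·(≡1) mod 3; (1|3)=+1, (1|3)=+1; (−1)^{-2·0·1}·(+1)^0·(+1)^-2 = +1.
Ram(1870, -5681) = {2, 11, 13, 17, 19, 23}; no ℚ_2-point on the conic.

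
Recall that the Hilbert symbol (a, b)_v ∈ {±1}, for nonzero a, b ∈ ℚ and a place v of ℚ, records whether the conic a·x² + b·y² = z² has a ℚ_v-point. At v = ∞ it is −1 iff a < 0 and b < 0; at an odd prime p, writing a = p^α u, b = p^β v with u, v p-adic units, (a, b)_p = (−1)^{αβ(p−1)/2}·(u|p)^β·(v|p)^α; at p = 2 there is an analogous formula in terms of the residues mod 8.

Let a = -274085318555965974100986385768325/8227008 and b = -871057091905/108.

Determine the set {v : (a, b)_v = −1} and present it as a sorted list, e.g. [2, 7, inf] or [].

Mod squares: a ≡ -1288599, b ≡ -63412635. Check v ∈ {∞, 2, 3, 5, 7, 11, 13, 17, 19, 23, 29, 37, 47}.
v=47: a=47^3·(≡33), b=47^1·(≡1) mod 47; (33|47)=-1, (1|47)=+1; (−1)^{3·1·23}·(-1)^1·(+1)^3 = +1.
v=3: a=3^-5·(≡1), b=3^-3·(≡2) mod 3; (1|3)=+1, (2|3)=-1; (−1)^{-5·-3·1}·(+1)^-3·(-1)^-5 = +1.
v=29: a=29^6·(≡24), b=29^2·(≡19) mod 29; (24|29)=+1, (19|29)=-1; (−1)^{6·2·14}·(+1)^2·(-1)^6 = +1.
v=11: a=11^2·(≡2), b=11^1·(≡2) mod 11; (2|11)=-1, (2|11)=-1; (−1)^{2·1·5}·(-1)^1·(-1)^2 = -1.
v=37: a=37^3·(≡27), b=37^1·(≡22) mod 37; (27|37)=+1, (22|37)=-1; (−1)^{3·1·18}·(+1)^1·(-1)^3 = -1.
v=23: a=23^-2·(≡19), b=23^0·(≡7) mod 23; (19|23)=-1, (7|23)=-1; (−1)^{-2·0·11}·(-1)^0·(-1)^-2 = +1.
v=∞: -1288599 < 0 and -63412635 < 0  ⇒  (a,b)_∞ = -1.
v=17: a=17^2·(≡4), b=17^1·(≡2) mod 17; (4|17)=+1, (2|17)=+1; (−1)^{2·1·8}·(+1)^1·(+1)^2 = +1.
v=7: a=7^4·(≡3), b=7^2·(≡4) mod 7; (3|7)=-1, (4|7)=+1; (−1)^{4·2·3}·(-1)^2·(+1)^4 = +1.
v=2: v_2(a)=-6, v_2(b)=-2; units ≡ 1, 5 (mod 8); ε·ε+αω+βω = 0·0+-6·1+-2·0 ≡ 0  ⇒  (a,b)_2 = +1.
v=5: a=5^2·(≡4), b=5^1·(≡3) mod 5; (4|5)=+1, (3|5)=-1; (−1)^{2·1·2}·(+1)^1·(-1)^2 = +1.
v=13: a=13^3·(≡8), b=13^1·(≡4) mod 13; (8|13)=-1, (4|13)=+1; (−1)^{3·1·6}·(-1)^1·(+1)^3 = -1.
v=19: a=19^1·(≡16), b=19^0·(≡4) mod 19; (16|19)=+1, (4|19)=+1; (−1)^{1·0·9}·(+1)^0·(+1)^1 = +1.
|Ram(-1288599, -63412635)| = 4, even; anisotropic at {11, 13, 37, ∞}.

[11, 13, 37, inf]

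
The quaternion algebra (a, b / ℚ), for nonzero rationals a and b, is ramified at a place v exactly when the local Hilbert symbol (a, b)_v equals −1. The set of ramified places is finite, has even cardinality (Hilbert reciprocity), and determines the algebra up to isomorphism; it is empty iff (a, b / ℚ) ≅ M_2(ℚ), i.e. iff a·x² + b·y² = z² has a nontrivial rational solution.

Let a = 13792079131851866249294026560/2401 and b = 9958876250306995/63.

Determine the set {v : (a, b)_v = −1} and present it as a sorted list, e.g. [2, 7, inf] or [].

(a, b) ≡ (308085, 457765) mod (ℚ^×)²; places V = {2, 3, 5, 7, 11, 19, 23, 29, 41, 47, ∞}.
(a,b)_11: α=0, u≡2; β=1, v≡6 (mod 11); (2|11)=-1, (6|11)=-1; sign (−1)^0·-1^1·-1^0 = -1.
(a,b)_7: α=-4, u≡4; β=-1, v≡2 (mod 7); (4|7)=+1, (2|7)=+1; sign (−1)^0·+1^-1·+1^-4 = +1.
(a,b)_5: α=1, u≡2; β=1, v≡3 (mod 5); (2|5)=-1, (3|5)=-1; sign (−1)^0·-1^1·-1^1 = +1.
(a,b)_29: α=2, u≡11; β=1, v≡13 (mod 29); (11|29)=-1, (13|29)=+1; sign (−1)^0·-1^1·+1^2 = -1.
(a,b)_2: α=6, β=0; u≡5, v≡5 (mod 8); ε(u)ε(v)=0·0, αω(v)=6·1, βω(u)=0·1; sum ≡ 0  ⇒  +1.
(a,b)_47: α=3, u≡13; β=2, v≡6 (mod 47); (13|47)=-1, (6|47)=+1; sign (−1)^0·-1^2·+1^3 = +1.
(a,b)_3: α=3, u≡2; β=-2, v≡1 (mod 3); (2|3)=-1, (1|3)=+1; sign (−1)^0·-1^-2·+1^3 = +1.
(a,b)_41: α=2, u≡3; β=1, v≡17 (mod 41); (3|41)=-1, (17|41)=-1; sign (−1)^0·-1^1·-1^2 = -1.
(a,b)_∞: sgn(308085)=+, sgn(457765)=+, so +1.
(a,b)_23: α=3, u≡6; β=2, v≡20 (mod 23); (6|23)=+1, (20|23)=-1; sign (−1)^0·+1^2·-1^3 = -1.
(a,b)_19: α=7, u≡2; β=4, v≡17 (mod 19); (2|19)=-1, (17|19)=+1; sign (−1)^0·-1^4·+1^7 = +1.
(308085, 457765 / ℚ) ramifies at {11, 23, 29, 41}: a division algebra.

[11, 23, 29, 41]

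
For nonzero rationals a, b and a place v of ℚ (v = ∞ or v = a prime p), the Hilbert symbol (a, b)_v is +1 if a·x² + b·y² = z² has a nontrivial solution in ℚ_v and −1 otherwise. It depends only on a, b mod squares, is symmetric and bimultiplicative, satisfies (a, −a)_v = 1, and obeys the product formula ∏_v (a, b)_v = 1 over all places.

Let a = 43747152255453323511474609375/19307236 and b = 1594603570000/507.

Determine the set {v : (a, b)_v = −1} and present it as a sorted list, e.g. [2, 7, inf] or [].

[2, 7]

(a, b) ≡ (87, 9762879) mod (ℚ^×)²; places V = {2, 3, 5, 7, 13, 17, 23, 29, 41, ∞}.
(a,b)_29: α=3, u≡18; β=1, v≡10 (mod 29); (18|29)=-1, (10|29)=-1; sign (−1)^0·-1^1·-1^3 = +1.
(a,b)_2: α=-2, β=4; u≡7, v≡7 (mod 8); ε(u)ε(v)=1·1, αω(v)=-2·0, βω(u)=4·0; sum ≡ 1  ⇒  -1.
(a,b)_41: α=2, u≡21; β=1, v≡31 (mod 41); (21|41)=+1, (31|41)=+1; sign (−1)^0·+1^1·+1^2 = +1.
(a,b)_5: α=12, u≡3; β=4, v≡1 (mod 5); (3|5)=-1, (1|5)=+1; sign (−1)^0·-1^4·+1^12 = +1.
(a,b)_17: α=2, u≡8; β=1, v≡7 (mod 17); (8|17)=+1, (7|17)=-1; sign (−1)^0·+1^1·-1^2 = +1.
(a,b)_3: α=5, u≡2; β=-1, v≡1 (mod 3); (2|3)=-1, (1|3)=+1; sign (−1)^1·-1^-1·+1^5 = +1.
(a,b)_7: α=6, u≡3; β=3, v≡6 (mod 7); (3|7)=-1, (6|7)=-1; sign (−1)^0·-1^3·-1^6 = -1.
(a,b)_13: α=-6, u≡4; β=-2, v≡4 (mod 13); (4|13)=+1, (4|13)=+1; sign (−1)^0·+1^-2·+1^-6 = +1.
(a,b)_23: α=2, u≡18; β=1, v≡6 (mod 23); (18|23)=+1, (6|23)=+1; sign (−1)^0·+1^1·+1^2 = +1.
(a,b)_∞: sgn(87)=+, sgn(9762879)=+, so +1.
|Ram(87, 9762879)| = 2, even; anisotropic at {2, 7}.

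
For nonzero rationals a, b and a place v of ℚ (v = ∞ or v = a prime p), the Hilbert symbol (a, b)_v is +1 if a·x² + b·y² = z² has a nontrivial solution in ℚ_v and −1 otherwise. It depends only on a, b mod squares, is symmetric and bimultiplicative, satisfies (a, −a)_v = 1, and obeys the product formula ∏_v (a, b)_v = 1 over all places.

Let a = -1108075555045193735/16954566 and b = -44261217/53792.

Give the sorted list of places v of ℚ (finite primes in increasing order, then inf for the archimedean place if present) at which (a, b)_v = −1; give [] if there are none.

[11, 13, 17, inf]

(a, b) ≡ (-5610, -34034) mod (ℚ^×)²; places V = {2, 3, 5, 7, 11, 13, 17, 41, ∞}.
(a,b)_3: α=-1, u≡2; β=2, v≡1 (mod 3); (2|3)=-1, (1|3)=+1; sign (−1)^0·-1^2·+1^-1 = +1.
(a,b)_∞: sgn(-5610)=−, sgn(-34034)=−, so -1.
(a,b)_13: α=2, u≡2; β=1, v≡11 (mod 13); (2|13)=-1, (11|13)=-1; sign (−1)^0·-1^1·-1^2 = -1.
(a,b)_41: α=-4, u≡34; β=-2, v≡4 (mod 41); (34|41)=-1, (4|41)=+1; sign (−1)^0·-1^-2·+1^-4 = +1.
(a,b)_2: α=-1, β=-5; u≡3, v≡7 (mod 8); ε(u)ε(v)=1·1, αω(v)=-1·0, βω(u)=-5·1; sum ≡ 0  ⇒  +1.
(a,b)_11: α=3, u≡2; β=1, v≡10 (mod 11); (2|11)=-1, (10|11)=-1; sign (−1)^1·-1^1·-1^3 = -1.
(a,b)_7: α=4, u≡1; β=1, v≡5 (mod 7); (1|7)=+1, (5|7)=-1; sign (−1)^0·+1^1·-1^4 = +1.
(a,b)_5: α=1, u≡3; β=0, v≡4 (mod 5); (3|5)=-1, (4|5)=+1; sign (−1)^0·-1^0·+1^1 = +1.
(a,b)_17: α=7, u≡7; β=3, v≡13 (mod 17); (7|17)=-1, (13|17)=+1; sign (−1)^0·-1^3·+1^7 = -1.
|Ram(-5610, -34034)| = 4, even; anisotropic at {11, 13, 17, ∞}.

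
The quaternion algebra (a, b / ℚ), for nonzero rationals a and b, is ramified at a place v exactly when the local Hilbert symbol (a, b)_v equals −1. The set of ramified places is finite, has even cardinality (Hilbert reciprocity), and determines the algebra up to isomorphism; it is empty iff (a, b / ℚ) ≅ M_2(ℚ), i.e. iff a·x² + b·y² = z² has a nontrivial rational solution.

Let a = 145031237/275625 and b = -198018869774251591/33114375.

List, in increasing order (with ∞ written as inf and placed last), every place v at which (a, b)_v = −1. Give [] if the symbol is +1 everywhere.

[37, 43]

(a, b) ≡ (893, -11137) mod (ℚ^×)²; places V = {2, 3, 5, 7, 13, 19, 29, 31, 37, 43, 47, ∞}.
(a,b)_5: α=-4, u≡2; β=-4, v≡3 (mod 5); (2|5)=-1, (3|5)=-1; sign (−1)^0·-1^-4·-1^-4 = +1.
(a,b)_7: α=-2, u≡2; β=-1, v≡3 (mod 7); (2|7)=+1, (3|7)=-1; sign (−1)^0·+1^-1·-1^-2 = +1.
(a,b)_47: α=1, u≡13; β=2, v≡12 (mod 47); (13|47)=-1, (12|47)=+1; sign (−1)^0·-1^2·+1^1 = +1.
(a,b)_3: α=-2, u≡2; β=-2, v≡2 (mod 3); (2|3)=-1, (2|3)=-1; sign (−1)^0·-1^-2·-1^-2 = +1.
(a,b)_29: α=0, u≡23; β=-2, v≡1 (mod 29); (23|29)=+1, (1|29)=+1; sign (−1)^0·+1^-2·+1^0 = +1.
(a,b)_43: α=0, u≡39; β=1, v≡18 (mod 43); (39|43)=-1, (18|43)=-1; sign (−1)^0·-1^1·-1^0 = -1.
(a,b)_∞: sgn(893)=+, sgn(-11137)=−, so +1.
(a,b)_31: α=2, u≡10; β=4, v≡27 (mod 31); (10|31)=+1, (27|31)=-1; sign (−1)^0·+1^4·-1^2 = +1.
(a,b)_37: α=0, u≡19; β=1, v≡8 (mod 37); (19|37)=-1, (8|37)=-1; sign (−1)^0·-1^1·-1^0 = -1.
(a,b)_2: α=0, β=0; u≡5, v≡7 (mod 8); ε(u)ε(v)=0·1, αω(v)=0·0, βω(u)=0·1; sum ≡ 0  ⇒  +1.
(a,b)_19: α=1, u≡1; β=2, v≡9 (mod 19); (1|19)=+1, (9|19)=+1; sign (−1)^0·+1^2·+1^1 = +1.
(a,b)_13: α=2, u≡9; β=2, v≡3 (mod 13); (9|13)=+1, (3|13)=+1; sign (−1)^0·+1^2·+1^2 = +1.
(893, -11137 / ℚ) ramifies at {37, 43}: a division algebra.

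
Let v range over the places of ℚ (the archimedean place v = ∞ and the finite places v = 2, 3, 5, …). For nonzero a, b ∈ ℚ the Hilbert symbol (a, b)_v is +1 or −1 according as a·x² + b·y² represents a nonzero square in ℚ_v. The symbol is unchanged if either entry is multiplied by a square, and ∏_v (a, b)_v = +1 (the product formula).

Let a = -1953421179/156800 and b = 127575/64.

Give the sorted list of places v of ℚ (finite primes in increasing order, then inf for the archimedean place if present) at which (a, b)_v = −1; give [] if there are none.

[]

Mod squares: a ≡ -6438, b ≡ 7. Check v ∈ {∞, 2, 3, 5, 7, 19, 29, 37, 41}.
v=29: a=29^1·(≡12), b=29^0·(≡20) mod 29; (12|29)=-1, (20|29)=+1; (−1)^{1·0·14}·(-1)^0·(+1)^1 = +1.
v=19: a=19^2·(≡13), b=19^0·(≡4) mod 19; (13|19)=-1, (4|19)=+1; (−1)^{2·0·9}·(-1)^0·(+1)^2 = +1.
v=37: a=37^1·(≡21), b=37^0·(≡26) mod 37; (21|37)=+1, (26|37)=+1; (−1)^{1·0·18}·(+1)^0·(+1)^1 = +1.
v=5: a=5^-2·(≡3), b=5^2·(≡2) mod 5; (3|5)=-1, (2|5)=-1; (−1)^{-2·2·2}·(-1)^2·(-1)^-2 = +1.
v=41: a=41^2·(≡31), b=41^0·(≡26) mod 41; (31|41)=+1, (26|41)=-1; (−1)^{2·0·20}·(+1)^0·(-1)^2 = +1.
v=3: a=3^1·(≡2), b=3^6·(≡1) mod 3; (2|3)=-1, (1|3)=+1; (−1)^{1·6·1}·(-1)^6·(+1)^1 = +1.
v=7: a=7^-2·(≡4), b=7^1·(≡4) mod 7; (4|7)=+1, (4|7)=+1; (−1)^{-2·1·3}·(+1)^1·(+1)^-2 = +1.
v=2: v_2(a)=-7, v_2(b)=-6; units ≡ 5, 7 (mod 8); ε·ε+αω+βω = 0·1+-7·0+-6·1 ≡ 0  ⇒  (a,b)_2 = +1.
v=∞: -6438 < 0 and 7 > 0  ⇒  (a,b)_∞ = +1.
Every local symbol is +1, so the conic -6438·x² + 7·y² = z² has ℚ_v-points for all v and hence a ℚ-point; (a, b / ℚ) ≅ M_2(ℚ).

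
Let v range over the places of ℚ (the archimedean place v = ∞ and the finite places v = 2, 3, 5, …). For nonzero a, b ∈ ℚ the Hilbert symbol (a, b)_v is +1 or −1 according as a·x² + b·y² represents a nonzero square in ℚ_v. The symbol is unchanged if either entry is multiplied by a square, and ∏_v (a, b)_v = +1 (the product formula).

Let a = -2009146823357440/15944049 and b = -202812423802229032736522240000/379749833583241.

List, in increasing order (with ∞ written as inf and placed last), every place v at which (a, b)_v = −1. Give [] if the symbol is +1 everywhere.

Mod squares: a ≡ -85, b ≡ -29. Check v ∈ {∞, 2, 3, 5, 11, 13, 17, 29, 31}.
v=29: a=29^2·(≡19), b=29^5·(≡23) mod 29; (19|29)=-1, (23|29)=+1; (−1)^{2·5·14}·(-1)^5·(+1)^2 = -1.
v=11: a=11^-6·(≡4), b=11^-14·(≡3) mod 11; (4|11)=+1, (3|11)=+1; (−1)^{-6·-14·5}·(+1)^-14·(+1)^-6 = +1.
v=17: a=17^1·(≡14), b=17^2·(≡11) mod 17; (14|17)=-1, (11|17)=-1; (−1)^{1·2·8}·(-1)^2·(-1)^1 = -1.
v=13: a=13^4·(≡8), b=13^8·(≡12) mod 13; (8|13)=-1, (12|13)=+1; (−1)^{4·8·6}·(-1)^8·(+1)^4 = +1.
v=31: a=31^2·(≡2), b=31^0·(≡19) mod 31; (2|31)=+1, (19|31)=+1; (−1)^{2·0·15}·(+1)^0·(+1)^2 = +1.
v=3: a=3^-2·(≡2), b=3^0·(≡1) mod 3; (2|3)=-1, (1|3)=+1; (−1)^{-2·0·1}·(-1)^0·(+1)^-2 = +1.
v=5: a=5^1·(≡3), b=5^4·(≡1) mod 5; (3|5)=-1, (1|5)=+1; (−1)^{1·4·2}·(-1)^4·(+1)^1 = +1.
v=∞: -85 < 0 and -29 < 0  ⇒  (a,b)_∞ = -1.
v=2: v_2(a)=10, v_2(b)=26; units ≡ 3, 3 (mod 8); ε·ε+αω+βω = 1·1+10·1+26·1 ≡ 1  ⇒  (a,b)_2 = -1.
Ram(-85, -29) = {2, 17, 29, ∞}; no ℚ_2-point on the conic.

[2, 17, 29, inf]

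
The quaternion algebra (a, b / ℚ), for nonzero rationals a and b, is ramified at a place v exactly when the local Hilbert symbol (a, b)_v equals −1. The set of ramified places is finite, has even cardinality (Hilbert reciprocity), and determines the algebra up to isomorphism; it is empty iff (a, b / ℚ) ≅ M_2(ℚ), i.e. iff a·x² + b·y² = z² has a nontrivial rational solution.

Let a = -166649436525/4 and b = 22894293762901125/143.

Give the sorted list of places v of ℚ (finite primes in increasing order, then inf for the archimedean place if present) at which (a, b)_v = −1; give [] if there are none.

Mod squares: a ≡ -6936501, b ≡ 715. Check v ∈ {∞, 2, 3, 5, 11, 13, 19, 23, 31, 37}.
v=37: a=37^1·(≡18), b=37^2·(≡30) mod 37; (18|37)=-1, (30|37)=+1; (−1)^{1·2·18}·(-1)^2·(+1)^1 = +1.
v=19: a=19^1·(≡4), b=19^2·(≡10) mod 19; (4|19)=+1, (10|19)=-1; (−1)^{1·2·9}·(+1)^2·(-1)^1 = -1.
v=∞: -6936501 < 0 and 715 > 0  ⇒  (a,b)_∞ = +1.
v=23: a=23^1·(≡16), b=23^2·(≡8) mod 23; (16|23)=+1, (8|23)=+1; (−1)^{1·2·11}·(+1)^2·(+1)^1 = +1.
v=11: a=11^1·(≡7), b=11^-1·(≡2) mod 11; (7|11)=-1, (2|11)=-1; (−1)^{1·-1·5}·(-1)^-1·(-1)^1 = -1.
v=13: a=13^1·(≡2), b=13^-1·(≡10) mod 13; (2|13)=-1, (10|13)=+1; (−1)^{1·-1·6}·(-1)^-1·(+1)^1 = -1.
v=3: a=3^1·(≡2), b=3^6·(≡1) mod 3; (2|3)=-1, (1|3)=+1; (−1)^{1·6·1}·(-1)^6·(+1)^1 = +1.
v=5: a=5^2·(≡1), b=5^3·(≡3) mod 5; (1|5)=+1, (3|5)=-1; (−1)^{2·3·2}·(+1)^3·(-1)^2 = +1.
v=2: v_2(a)=-2, v_2(b)=0; units ≡ 3, 3 (mod 8); ε·ε+αω+βω = 1·1+-2·1+0·1 ≡ 1  ⇒  (a,b)_2 = -1.
v=31: a=31^2·(≡20), b=31^2·(≡2) mod 31; (20|31)=+1, (2|31)=+1; (−1)^{2·2·15}·(+1)^2·(+1)^2 = +1.
Ram(-6936501, 715) = {2, 11, 13, 19}; no ℚ_2-point on the conic.

[2, 11, 13, 19]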